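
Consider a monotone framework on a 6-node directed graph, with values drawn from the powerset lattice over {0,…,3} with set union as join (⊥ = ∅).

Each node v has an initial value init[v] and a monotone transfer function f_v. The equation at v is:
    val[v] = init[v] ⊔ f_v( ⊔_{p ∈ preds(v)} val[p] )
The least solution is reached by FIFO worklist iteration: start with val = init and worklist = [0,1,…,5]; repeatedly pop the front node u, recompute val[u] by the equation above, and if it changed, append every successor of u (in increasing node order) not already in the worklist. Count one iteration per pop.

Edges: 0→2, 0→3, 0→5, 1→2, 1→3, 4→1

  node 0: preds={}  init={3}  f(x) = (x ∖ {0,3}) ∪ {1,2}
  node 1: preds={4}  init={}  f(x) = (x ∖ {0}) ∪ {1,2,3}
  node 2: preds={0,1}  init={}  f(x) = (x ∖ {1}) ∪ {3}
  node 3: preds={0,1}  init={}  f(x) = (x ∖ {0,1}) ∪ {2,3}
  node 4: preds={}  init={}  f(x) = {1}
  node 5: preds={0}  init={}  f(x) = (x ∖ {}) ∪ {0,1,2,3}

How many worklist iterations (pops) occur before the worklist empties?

Iteration log — 7 steps:
  step 1. node 0  ⊔preds={}  new={1,2,3}  old={3}  +wl: 
  step 2. node 1  ⊔preds={}  new={1,2,3}  old={}  +wl: 
  step 3. node 2  ⊔preds={1,2,3}  new={2,3}  old={}  +wl: 
  step 4. node 3  ⊔preds={1,2,3}  new={2,3}  old={}  +wl: 
  step 5. node 4  ⊔preds={}  new={1}  old={}  +wl: 1
  step 6. node 5  ⊔preds={1,2,3}  new={0,1,2,3}  old={}  +wl: 
  step 7. node 1  ⊔preds={1}  new={1,2,3}  stable

Least fixpoint reached:
  node 0: {1,2,3}
  node 1: {1,2,3}
  node 2: {2,3}
  node 3: {2,3}
  node 4: {1}
  node 5: {0,1,2,3}

7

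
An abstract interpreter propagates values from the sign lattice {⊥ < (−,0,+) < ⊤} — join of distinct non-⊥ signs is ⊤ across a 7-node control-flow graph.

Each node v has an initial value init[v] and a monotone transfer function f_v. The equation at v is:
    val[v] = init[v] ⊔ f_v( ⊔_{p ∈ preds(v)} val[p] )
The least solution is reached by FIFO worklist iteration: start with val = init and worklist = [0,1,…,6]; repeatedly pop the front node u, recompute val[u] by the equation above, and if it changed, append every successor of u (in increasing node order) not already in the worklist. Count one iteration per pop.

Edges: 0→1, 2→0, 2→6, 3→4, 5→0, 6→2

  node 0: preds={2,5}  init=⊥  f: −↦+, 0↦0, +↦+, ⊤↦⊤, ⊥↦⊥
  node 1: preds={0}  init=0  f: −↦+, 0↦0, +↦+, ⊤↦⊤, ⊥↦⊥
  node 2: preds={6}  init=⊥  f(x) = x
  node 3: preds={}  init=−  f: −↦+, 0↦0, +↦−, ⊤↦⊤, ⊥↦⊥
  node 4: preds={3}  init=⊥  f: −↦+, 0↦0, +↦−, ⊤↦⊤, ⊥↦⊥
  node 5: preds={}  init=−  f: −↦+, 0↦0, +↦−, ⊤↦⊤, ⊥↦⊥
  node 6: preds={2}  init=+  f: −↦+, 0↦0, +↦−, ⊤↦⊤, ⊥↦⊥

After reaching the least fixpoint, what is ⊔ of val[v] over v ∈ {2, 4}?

Iteration log — 12 steps:
  step 1. node 0  ⊔preds=−  new=+  old=⊥  +wl: 
  step 2. node 1  ⊔preds=+  new=⊤  old=0  +wl: 
  step 3. node 2  ⊔preds=+  new=+  old=⊥  +wl: 0
  step 4. node 3  ⊔preds=⊥  new=−  stable
  step 5. node 4  ⊔preds=−  new=+  old=⊥  +wl: 
  step 6. node 5  ⊔preds=⊥  new=−  stable
  step 7. node 6  ⊔preds=+  new=⊤  old=+  +wl: 2
  step 8. node 0  ⊔preds=⊤  new=⊤  old=+  +wl: 1
  step 9. node 2  ⊔preds=⊤  new=⊤  old=+  +wl: 0,6
  step 10. node 1  ⊔preds=⊤  new=⊤  stable
  step 11. node 0  ⊔preds=⊤  new=⊤  stable
  step 12. node 6  ⊔preds=⊤  new=⊤  stable

Least fixpoint reached:
  node 0: ⊤
  node 1: ⊤
  node 2: ⊤
  node 3: −
  node 4: +
  node 5: −
  node 6: ⊤

⊤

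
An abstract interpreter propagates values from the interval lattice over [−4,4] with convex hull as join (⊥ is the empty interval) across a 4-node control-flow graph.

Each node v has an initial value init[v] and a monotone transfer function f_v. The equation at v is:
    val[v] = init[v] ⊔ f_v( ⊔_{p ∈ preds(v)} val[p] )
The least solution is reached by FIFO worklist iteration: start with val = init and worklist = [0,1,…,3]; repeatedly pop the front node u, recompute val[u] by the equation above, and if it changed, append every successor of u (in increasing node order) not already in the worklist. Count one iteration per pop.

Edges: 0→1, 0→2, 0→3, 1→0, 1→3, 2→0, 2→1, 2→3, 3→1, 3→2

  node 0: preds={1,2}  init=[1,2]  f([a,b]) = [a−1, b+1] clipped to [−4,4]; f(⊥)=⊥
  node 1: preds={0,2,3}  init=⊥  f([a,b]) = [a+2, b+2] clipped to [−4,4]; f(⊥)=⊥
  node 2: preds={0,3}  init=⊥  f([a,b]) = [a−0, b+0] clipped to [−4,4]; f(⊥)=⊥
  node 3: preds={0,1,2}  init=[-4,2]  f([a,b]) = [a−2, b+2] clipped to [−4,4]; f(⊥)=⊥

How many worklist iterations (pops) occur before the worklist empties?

10

Trace (10 dequeues):
  [1] u=0 | in ⊥ | out [1,2] | ==
  [2] u=1 | in [-4,2] | out [-2,4] | prev ⊥ | push {0}
  [3] u=2 | in [-4,2] | out [-4,2] | prev ⊥ | push {1}
  [4] u=3 | in [-4,4] | out [-4,4] | prev [-4,2] | push {2}
  [5] u=0 | in [-4,4] | out [-4,4] | prev [1,2] | push {3}
  [6] u=1 | in [-4,4] | out [-2,4] | ==
  [7] u=2 | in [-4,4] | out [-4,4] | prev [-4,2] | push {0,1}
  [8] u=3 | in [-4,4] | out [-4,4] | ==
  [9] u=0 | in [-4,4] | out [-4,4] | ==
  [10] u=1 | in [-4,4] | out [-2,4] | ==

Converged values:
  [0] [-4,4]
  [1] [-2,4]
  [2] [-4,4]
  [3] [-4,4]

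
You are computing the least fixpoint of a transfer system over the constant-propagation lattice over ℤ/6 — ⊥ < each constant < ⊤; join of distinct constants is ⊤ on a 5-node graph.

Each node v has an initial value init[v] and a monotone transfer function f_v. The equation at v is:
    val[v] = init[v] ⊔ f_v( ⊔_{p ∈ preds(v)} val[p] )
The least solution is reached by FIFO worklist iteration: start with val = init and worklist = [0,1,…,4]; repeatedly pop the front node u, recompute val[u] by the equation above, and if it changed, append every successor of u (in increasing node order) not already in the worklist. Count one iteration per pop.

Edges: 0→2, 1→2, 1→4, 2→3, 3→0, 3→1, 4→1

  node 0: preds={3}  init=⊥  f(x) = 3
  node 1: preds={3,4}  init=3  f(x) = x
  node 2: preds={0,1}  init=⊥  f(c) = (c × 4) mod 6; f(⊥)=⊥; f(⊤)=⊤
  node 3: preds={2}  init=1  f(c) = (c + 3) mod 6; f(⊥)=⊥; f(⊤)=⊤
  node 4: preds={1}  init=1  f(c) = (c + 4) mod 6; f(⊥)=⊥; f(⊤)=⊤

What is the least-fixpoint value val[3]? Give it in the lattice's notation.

Iteration log — 7 steps:
  step 1. node 0  ⊔preds=1  new=3  old=⊥  +wl: 
  step 2. node 1  ⊔preds=1  new=⊤  old=3  +wl: 
  step 3. node 2  ⊔preds=⊤  new=⊤  old=⊥  +wl: 
  step 4. node 3  ⊔preds=⊤  new=⊤  old=1  +wl: 0,1
  step 5. node 4  ⊔preds=⊤  new=⊤  old=1  +wl: 
  step 6. node 0  ⊔preds=⊤  new=3  stable
  step 7. node 1  ⊔preds=⊤  new=⊤  stable

Least fixpoint reached:
  node 0: 3
  node 1: ⊤
  node 2: ⊤
  node 3: ⊤
  node 4: ⊤

⊤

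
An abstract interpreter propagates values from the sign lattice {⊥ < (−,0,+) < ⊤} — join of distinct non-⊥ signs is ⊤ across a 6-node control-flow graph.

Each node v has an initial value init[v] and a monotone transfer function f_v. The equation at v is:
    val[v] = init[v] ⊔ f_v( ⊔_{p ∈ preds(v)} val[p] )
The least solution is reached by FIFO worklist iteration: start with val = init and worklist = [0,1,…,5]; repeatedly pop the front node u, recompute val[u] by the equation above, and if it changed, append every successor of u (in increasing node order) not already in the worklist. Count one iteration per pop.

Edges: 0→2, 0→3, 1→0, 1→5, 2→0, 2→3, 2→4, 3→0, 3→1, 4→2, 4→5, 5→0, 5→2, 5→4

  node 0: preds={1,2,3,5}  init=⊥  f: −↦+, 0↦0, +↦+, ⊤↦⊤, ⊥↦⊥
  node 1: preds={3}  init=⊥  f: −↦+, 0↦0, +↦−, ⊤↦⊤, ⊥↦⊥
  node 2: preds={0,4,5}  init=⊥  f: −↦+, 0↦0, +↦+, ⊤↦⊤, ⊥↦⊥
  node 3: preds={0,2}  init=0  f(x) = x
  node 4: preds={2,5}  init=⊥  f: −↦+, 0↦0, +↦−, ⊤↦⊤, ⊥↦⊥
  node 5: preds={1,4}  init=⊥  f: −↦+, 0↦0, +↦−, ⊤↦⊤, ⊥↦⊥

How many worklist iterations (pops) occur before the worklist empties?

9

Iteration log — 9 steps:
  step 1. node 0  ⊔preds=0  new=0  old=⊥  +wl: 
  step 2. node 1  ⊔preds=0  new=0  old=⊥  +wl: 0
  step 3. node 2  ⊔preds=0  new=0  old=⊥  +wl: 
  step 4. node 3  ⊔preds=0  new=0  stable
  step 5. node 4  ⊔preds=0  new=0  old=⊥  +wl: 2
  step 6. node 5  ⊔preds=0  new=0  old=⊥  +wl: 4
  step 7. node 0  ⊔preds=0  new=0  stable
  step 8. node 2  ⊔preds=0  new=0  stable
  step 9. node 4  ⊔preds=0  new=0  stable

Least fixpoint reached:
  node 0: 0
  node 1: 0
  node 2: 0
  node 3: 0
  node 4: 0
  node 5: 0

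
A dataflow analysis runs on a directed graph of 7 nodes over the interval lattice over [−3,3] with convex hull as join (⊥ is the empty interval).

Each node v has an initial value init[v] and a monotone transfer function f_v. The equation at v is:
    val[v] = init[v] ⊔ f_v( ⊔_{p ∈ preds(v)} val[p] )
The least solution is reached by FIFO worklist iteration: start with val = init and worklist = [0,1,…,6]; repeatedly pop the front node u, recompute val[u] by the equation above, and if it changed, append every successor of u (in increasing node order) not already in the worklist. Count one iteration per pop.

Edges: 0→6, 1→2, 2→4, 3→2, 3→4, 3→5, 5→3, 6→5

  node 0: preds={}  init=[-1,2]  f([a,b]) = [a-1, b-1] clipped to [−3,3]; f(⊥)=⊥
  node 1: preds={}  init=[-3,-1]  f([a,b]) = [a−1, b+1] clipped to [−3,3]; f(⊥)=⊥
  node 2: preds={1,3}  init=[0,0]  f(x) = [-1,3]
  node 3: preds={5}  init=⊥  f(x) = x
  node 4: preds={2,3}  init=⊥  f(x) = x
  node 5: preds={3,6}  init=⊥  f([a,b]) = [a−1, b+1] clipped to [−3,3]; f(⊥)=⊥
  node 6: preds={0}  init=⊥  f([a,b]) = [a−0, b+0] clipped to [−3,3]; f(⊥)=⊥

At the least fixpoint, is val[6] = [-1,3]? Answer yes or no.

no

Trace (16 dequeues):
  [1] u=0 | in ⊥ | out [-1,2] | ==
  [2] u=1 | in ⊥ | out [-3,-1] | ==
  [3] u=2 | in [-3,-1] | out [-1,3] | prev [0,0] | push {}
  [4] u=3 | in ⊥ | out ⊥ | ==
  [5] u=4 | in [-1,3] | out [-1,3] | prev ⊥ | push {}
  [6] u=5 | in ⊥ | out ⊥ | ==
  [7] u=6 | in [-1,2] | out [-1,2] | prev ⊥ | push {5}
  [8] u=5 | in [-1,2] | out [-2,3] | prev ⊥ | push {3}
  [9] u=3 | in [-2,3] | out [-2,3] | prev ⊥ | push {2,4,5}
  [10] u=2 | in [-3,3] | out [-1,3] | ==
  [11] u=4 | in [-2,3] | out [-2,3] | prev [-1,3] | push {}
  [12] u=5 | in [-2,3] | out [-3,3] | prev [-2,3] | push {3}
  [13] u=3 | in [-3,3] | out [-3,3] | prev [-2,3] | push {2,4,5}
  [14] u=2 | in [-3,3] | out [-1,3] | ==
  [15] u=4 | in [-3,3] | out [-3,3] | prev [-2,3] | push {}
  [16] u=5 | in [-3,3] | out [-3,3] | ==

Converged values:
  [0] [-1,2]
  [1] [-3,-1]
  [2] [-1,3]
  [3] [-3,3]
  [4] [-3,3]
  [5] [-3,3]
  [6] [-1,2]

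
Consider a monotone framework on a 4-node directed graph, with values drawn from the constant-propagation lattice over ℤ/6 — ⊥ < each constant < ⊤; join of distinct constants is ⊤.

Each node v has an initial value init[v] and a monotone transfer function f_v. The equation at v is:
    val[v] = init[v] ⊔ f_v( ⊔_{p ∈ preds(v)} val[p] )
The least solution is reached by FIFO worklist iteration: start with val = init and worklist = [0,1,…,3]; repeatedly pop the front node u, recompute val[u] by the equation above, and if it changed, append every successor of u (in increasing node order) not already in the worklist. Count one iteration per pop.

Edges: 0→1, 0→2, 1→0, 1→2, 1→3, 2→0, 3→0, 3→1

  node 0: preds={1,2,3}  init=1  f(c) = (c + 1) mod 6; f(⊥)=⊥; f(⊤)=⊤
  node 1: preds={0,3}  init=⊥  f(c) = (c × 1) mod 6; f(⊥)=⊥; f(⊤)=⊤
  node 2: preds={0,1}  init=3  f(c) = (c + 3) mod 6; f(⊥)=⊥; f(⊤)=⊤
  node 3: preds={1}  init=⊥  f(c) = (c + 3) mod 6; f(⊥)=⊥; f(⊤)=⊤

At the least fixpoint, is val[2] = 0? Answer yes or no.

no

Worklist (6 pops):
  #1 pop 0: in=3 → ⊤ (was 1); enqueue []
  #2 pop 1: in=⊤ → ⊤ (was ⊥); enqueue [0]
  #3 pop 2: in=⊤ → ⊤ (was 3); enqueue []
  #4 pop 3: in=⊤ → ⊤ (was ⊥); enqueue [1]
  #5 pop 0: in=⊤ → ⊤ (no change)
  #6 pop 1: in=⊤ → ⊤ (no change)

Fixpoint:
  val[0] = ⊤
  val[1] = ⊤
  val[2] = ⊤
  val[3] = ⊤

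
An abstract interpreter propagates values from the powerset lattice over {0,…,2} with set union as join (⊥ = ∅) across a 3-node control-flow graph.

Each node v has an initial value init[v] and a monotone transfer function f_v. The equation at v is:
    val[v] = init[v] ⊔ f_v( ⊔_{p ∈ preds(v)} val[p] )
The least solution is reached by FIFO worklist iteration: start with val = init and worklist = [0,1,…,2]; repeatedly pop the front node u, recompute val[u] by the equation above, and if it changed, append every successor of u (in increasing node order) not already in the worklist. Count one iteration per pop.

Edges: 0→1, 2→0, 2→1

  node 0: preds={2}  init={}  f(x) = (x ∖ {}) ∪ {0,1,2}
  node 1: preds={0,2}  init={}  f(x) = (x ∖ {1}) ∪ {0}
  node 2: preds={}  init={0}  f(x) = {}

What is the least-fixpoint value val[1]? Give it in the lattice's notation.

{0,2}

Worklist (3 pops):
  #1 pop 0: in={0} → {0,1,2} (was {}); enqueue []
  #2 pop 1: in={0,1,2} → {0,2} (was {}); enqueue []
  #3 pop 2: in={} → {0} (no change)

Fixpoint:
  val[0] = {0,1,2}
  val[1] = {0,2}
  val[2] = {0}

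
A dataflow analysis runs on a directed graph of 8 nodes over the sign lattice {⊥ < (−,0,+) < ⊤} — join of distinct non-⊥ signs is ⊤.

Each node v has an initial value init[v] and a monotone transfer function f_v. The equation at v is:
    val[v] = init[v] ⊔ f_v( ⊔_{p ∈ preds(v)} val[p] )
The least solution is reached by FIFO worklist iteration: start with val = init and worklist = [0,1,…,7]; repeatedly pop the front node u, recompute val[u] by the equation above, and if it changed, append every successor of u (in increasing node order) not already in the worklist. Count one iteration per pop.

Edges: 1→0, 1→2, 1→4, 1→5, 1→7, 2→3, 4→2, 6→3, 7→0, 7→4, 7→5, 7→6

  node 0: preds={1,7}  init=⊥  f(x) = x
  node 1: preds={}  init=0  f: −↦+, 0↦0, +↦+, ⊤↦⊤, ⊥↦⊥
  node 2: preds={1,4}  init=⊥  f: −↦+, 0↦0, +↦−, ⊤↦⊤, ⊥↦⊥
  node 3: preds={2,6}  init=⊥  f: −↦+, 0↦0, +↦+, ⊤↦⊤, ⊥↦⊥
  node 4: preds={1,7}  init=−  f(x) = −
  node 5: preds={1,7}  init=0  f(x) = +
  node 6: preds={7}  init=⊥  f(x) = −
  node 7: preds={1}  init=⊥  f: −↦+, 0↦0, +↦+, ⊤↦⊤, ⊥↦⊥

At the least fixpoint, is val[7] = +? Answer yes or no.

no

Worklist (13 pops):
  #1 pop 0: in=0 → 0 (was ⊥); enqueue []
  #2 pop 1: in=⊥ → 0 (no change)
  #3 pop 2: in=⊤ → ⊤ (was ⊥); enqueue []
  #4 pop 3: in=⊤ → ⊤ (was ⊥); enqueue []
  #5 pop 4: in=0 → − (no change)
  #6 pop 5: in=0 → ⊤ (was 0); enqueue []
  #7 pop 6: in=⊥ → − (was ⊥); enqueue [3]
  #8 pop 7: in=0 → 0 (was ⊥); enqueue [0,4,5,6]
  #9 pop 3: in=⊤ → ⊤ (no change)
  #10 pop 0: in=0 → 0 (no change)
  #11 pop 4: in=0 → − (no change)
  #12 pop 5: in=0 → ⊤ (no change)
  #13 pop 6: in=0 → − (no change)

Fixpoint:
  val[0] = 0
  val[1] = 0
  val[2] = ⊤
  val[3] = ⊤
  val[4] = −
  val[5] = ⊤
  val[6] = −
  val[7] = 0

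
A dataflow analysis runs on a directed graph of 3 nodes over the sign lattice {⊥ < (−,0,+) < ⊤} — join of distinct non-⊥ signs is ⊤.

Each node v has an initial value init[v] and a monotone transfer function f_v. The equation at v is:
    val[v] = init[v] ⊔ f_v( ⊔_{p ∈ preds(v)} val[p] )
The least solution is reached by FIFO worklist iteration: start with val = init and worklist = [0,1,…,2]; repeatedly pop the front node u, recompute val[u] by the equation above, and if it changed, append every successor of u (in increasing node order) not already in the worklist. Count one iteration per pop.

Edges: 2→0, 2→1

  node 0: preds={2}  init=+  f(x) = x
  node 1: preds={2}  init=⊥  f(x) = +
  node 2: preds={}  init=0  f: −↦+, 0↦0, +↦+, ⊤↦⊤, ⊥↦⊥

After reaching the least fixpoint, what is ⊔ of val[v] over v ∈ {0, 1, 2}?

Worklist (3 pops):
  #1 pop 0: in=0 → ⊤ (was +); enqueue []
  #2 pop 1: in=0 → + (was ⊥); enqueue []
  #3 pop 2: in=⊥ → 0 (no change)

Fixpoint:
  val[0] = ⊤
  val[1] = +
  val[2] = 0

⊤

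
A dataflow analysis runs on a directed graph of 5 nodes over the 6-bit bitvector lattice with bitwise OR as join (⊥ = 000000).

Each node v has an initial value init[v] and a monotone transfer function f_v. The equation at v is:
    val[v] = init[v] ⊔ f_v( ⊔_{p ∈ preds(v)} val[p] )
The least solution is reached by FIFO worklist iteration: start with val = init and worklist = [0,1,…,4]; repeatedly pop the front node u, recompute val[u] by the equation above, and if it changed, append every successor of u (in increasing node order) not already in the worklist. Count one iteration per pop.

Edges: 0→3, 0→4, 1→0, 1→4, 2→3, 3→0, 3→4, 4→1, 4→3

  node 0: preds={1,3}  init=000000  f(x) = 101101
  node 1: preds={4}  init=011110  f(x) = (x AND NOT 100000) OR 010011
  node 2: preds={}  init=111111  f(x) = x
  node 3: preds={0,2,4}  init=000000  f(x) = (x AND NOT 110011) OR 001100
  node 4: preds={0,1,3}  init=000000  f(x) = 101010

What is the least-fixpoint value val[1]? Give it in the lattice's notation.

011111

Trace (8 dequeues):
  [1] u=0 | in 011110 | out 101101 | prev 000000 | push {}
  [2] u=1 | in 000000 | out 011111 | prev 011110 | push {0}
  [3] u=2 | in 000000 | out 111111 | ==
  [4] u=3 | in 111111 | out 001100 | prev 000000 | push {}
  [5] u=4 | in 111111 | out 101010 | prev 000000 | push {1,3}
  [6] u=0 | in 011111 | out 101101 | ==
  [7] u=1 | in 101010 | out 011111 | ==
  [8] u=3 | in 111111 | out 001100 | ==

Converged values:
  [0] 101101
  [1] 011111
  [2] 111111
  [3] 001100
  [4] 101010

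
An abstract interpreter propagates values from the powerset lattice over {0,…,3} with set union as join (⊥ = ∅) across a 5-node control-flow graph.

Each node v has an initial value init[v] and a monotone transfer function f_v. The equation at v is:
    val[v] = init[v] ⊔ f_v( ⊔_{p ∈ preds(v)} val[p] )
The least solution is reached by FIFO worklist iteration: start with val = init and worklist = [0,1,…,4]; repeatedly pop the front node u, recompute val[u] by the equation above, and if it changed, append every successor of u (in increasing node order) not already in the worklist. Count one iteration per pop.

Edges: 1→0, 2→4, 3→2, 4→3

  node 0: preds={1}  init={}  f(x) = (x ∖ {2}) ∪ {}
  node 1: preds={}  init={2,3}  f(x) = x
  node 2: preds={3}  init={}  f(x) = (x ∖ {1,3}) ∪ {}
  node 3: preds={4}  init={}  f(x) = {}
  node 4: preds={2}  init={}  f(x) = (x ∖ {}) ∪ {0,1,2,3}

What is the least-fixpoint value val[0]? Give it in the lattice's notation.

Trace (6 dequeues):
  [1] u=0 | in {2,3} | out {3} | prev {} | push {}
  [2] u=1 | in {} | out {2,3} | ==
  [3] u=2 | in {} | out {} | ==
  [4] u=3 | in {} | out {} | ==
  [5] u=4 | in {} | out {0,1,2,3} | prev {} | push {3}
  [6] u=3 | in {0,1,2,3} | out {} | ==

Converged values:
  [0] {3}
  [1] {2,3}
  [2] {}
  [3] {}
  [4] {0,1,2,3}

{3}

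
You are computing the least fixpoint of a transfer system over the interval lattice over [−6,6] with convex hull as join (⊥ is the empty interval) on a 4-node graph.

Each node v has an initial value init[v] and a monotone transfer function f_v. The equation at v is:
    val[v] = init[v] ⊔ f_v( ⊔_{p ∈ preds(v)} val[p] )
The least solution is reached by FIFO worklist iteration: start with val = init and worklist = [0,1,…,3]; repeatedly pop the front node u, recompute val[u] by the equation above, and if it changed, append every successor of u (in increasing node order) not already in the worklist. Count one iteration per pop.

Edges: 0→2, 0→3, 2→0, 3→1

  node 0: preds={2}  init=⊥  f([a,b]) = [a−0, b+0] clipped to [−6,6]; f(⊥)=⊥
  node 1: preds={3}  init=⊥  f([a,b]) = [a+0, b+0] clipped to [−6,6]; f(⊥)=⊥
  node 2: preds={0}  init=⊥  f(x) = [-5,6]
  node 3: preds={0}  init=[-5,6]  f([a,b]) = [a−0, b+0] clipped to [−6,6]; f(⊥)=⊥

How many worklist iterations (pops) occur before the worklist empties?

Trace (7 dequeues):
  [1] u=0 | in ⊥ | out ⊥ | ==
  [2] u=1 | in [-5,6] | out [-5,6] | prev ⊥ | push {}
  [3] u=2 | in ⊥ | out [-5,6] | prev ⊥ | push {0}
  [4] u=3 | in ⊥ | out [-5,6] | ==
  [5] u=0 | in [-5,6] | out [-5,6] | prev ⊥ | push {2,3}
  [6] u=2 | in [-5,6] | out [-5,6] | ==
  [7] u=3 | in [-5,6] | out [-5,6] | ==

Converged values:
  [0] [-5,6]
  [1] [-5,6]
  [2] [-5,6]
  [3] [-5,6]

7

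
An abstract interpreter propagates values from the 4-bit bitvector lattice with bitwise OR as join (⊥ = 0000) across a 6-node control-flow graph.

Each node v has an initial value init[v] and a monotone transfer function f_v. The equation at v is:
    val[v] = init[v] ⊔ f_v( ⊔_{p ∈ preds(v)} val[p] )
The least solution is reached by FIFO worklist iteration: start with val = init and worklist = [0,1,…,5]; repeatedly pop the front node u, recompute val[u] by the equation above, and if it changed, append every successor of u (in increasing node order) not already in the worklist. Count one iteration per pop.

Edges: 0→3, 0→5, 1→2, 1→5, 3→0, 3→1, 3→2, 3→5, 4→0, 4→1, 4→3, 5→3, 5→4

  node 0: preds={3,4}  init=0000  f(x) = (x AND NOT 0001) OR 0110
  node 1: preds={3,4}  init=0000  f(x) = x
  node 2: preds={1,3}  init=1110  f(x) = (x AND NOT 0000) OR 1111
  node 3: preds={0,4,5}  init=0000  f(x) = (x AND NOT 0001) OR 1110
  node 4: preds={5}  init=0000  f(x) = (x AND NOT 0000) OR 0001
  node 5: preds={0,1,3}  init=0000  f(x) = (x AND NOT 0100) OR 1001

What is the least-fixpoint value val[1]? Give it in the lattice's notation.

1111

Trace (15 dequeues):
  [1] u=0 | in 0000 | out 0110 | prev 0000 | push {}
  [2] u=1 | in 0000 | out 0000 | ==
  [3] u=2 | in 0000 | out 1111 | prev 1110 | push {}
  [4] u=3 | in 0110 | out 1110 | prev 0000 | push {0,1,2}
  [5] u=4 | in 0000 | out 0001 | prev 0000 | push {3}
  [6] u=5 | in 1110 | out 1011 | prev 0000 | push {4}
  [7] u=0 | in 1111 | out 1110 | prev 0110 | push {5}
  [8] u=1 | in 1111 | out 1111 | prev 0000 | push {}
  [9] u=2 | in 1111 | out 1111 | ==
  [10] u=3 | in 1111 | out 1110 | ==
  [11] u=4 | in 1011 | out 1011 | prev 0001 | push {0,1,3}
  [12] u=5 | in 1111 | out 1011 | ==
  [13] u=0 | in 1111 | out 1110 | ==
  [14] u=1 | in 1111 | out 1111 | ==
  [15] u=3 | in 1111 | out 1110 | ==

Converged values:
  [0] 1110
  [1] 1111
  [2] 1111
  [3] 1110
  [4] 1011
  [5] 1011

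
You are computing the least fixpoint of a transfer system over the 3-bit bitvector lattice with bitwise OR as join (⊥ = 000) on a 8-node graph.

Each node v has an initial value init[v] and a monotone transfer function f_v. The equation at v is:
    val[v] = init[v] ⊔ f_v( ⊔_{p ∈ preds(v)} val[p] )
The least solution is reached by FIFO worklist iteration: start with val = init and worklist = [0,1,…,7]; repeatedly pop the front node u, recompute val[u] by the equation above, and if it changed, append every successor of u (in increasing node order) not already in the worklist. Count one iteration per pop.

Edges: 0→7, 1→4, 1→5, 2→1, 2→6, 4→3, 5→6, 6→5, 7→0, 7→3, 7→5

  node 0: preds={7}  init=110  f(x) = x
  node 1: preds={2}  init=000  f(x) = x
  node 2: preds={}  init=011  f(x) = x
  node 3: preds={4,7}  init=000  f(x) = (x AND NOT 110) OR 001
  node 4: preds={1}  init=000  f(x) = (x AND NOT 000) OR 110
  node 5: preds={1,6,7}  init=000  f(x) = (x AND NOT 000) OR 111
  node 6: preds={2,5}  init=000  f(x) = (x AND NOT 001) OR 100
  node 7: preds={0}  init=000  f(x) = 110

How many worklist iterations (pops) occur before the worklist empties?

Iteration log — 11 steps:
  step 1. node 0  ⊔preds=000  new=110  stable
  step 2. node 1  ⊔preds=011  new=011  old=000  +wl: 
  step 3. node 2  ⊔preds=000  new=011  stable
  step 4. node 3  ⊔preds=000  new=001  old=000  +wl: 
  step 5. node 4  ⊔preds=011  new=111  old=000  +wl: 3
  step 6. node 5  ⊔preds=011  new=111  old=000  +wl: 
  step 7. node 6  ⊔preds=111  new=110  old=000  +wl: 5
  step 8. node 7  ⊔preds=110  new=110  old=000  +wl: 0
  step 9. node 3  ⊔preds=111  new=001  stable
  step 10. node 5  ⊔preds=111  new=111  stable
  step 11. node 0  ⊔preds=110  new=110  stable

Least fixpoint reached:
  node 0: 110
  node 1: 011
  node 2: 011
  node 3: 001
  node 4: 111
  node 5: 111
  node 6: 110
  node 7: 110

11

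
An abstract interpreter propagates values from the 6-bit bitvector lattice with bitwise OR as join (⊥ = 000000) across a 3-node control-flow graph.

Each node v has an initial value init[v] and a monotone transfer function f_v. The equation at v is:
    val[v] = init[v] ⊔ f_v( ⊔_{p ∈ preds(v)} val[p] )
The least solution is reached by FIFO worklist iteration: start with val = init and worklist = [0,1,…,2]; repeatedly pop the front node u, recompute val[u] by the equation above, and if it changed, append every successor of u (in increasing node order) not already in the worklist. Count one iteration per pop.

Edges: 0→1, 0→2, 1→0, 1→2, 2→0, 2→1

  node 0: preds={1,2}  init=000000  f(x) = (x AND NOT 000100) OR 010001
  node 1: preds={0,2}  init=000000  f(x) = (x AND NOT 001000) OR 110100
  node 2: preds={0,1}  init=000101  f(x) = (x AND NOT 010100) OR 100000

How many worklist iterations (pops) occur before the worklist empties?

Worklist (6 pops):
  #1 pop 0: in=000101 → 010001 (was 000000); enqueue []
  #2 pop 1: in=010101 → 110101 (was 000000); enqueue [0]
  #3 pop 2: in=110101 → 100101 (was 000101); enqueue [1]
  #4 pop 0: in=110101 → 110001 (was 010001); enqueue [2]
  #5 pop 1: in=110101 → 110101 (no change)
  #6 pop 2: in=110101 → 100101 (no change)

Fixpoint:
  val[0] = 110001
  val[1] = 110101
  val[2] = 100101

6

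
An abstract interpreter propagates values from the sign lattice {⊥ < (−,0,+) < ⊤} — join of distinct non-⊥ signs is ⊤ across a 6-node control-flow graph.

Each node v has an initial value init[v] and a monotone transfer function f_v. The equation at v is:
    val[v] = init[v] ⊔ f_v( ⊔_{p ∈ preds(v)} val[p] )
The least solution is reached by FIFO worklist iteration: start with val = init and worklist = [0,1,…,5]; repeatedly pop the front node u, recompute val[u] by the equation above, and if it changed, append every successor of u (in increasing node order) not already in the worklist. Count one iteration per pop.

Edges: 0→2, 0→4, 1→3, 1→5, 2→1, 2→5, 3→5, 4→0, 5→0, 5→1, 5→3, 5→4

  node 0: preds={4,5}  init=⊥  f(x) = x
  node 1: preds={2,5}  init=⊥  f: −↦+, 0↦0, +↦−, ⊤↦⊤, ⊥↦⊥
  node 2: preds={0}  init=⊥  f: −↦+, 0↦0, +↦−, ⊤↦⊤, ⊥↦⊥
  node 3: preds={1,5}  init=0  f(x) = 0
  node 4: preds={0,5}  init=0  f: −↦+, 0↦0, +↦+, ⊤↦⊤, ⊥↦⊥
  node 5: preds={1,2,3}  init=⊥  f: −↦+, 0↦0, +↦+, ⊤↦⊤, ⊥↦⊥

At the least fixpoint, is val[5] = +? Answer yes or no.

no

Worklist (11 pops):
  #1 pop 0: in=0 → 0 (was ⊥); enqueue []
  #2 pop 1: in=⊥ → ⊥ (no change)
  #3 pop 2: in=0 → 0 (was ⊥); enqueue [1]
  #4 pop 3: in=⊥ → 0 (no change)
  #5 pop 4: in=0 → 0 (no change)
  #6 pop 5: in=0 → 0 (was ⊥); enqueue [0,3,4]
  #7 pop 1: in=0 → 0 (was ⊥); enqueue [5]
  #8 pop 0: in=0 → 0 (no change)
  #9 pop 3: in=0 → 0 (no change)
  #10 pop 4: in=0 → 0 (no change)
  #11 pop 5: in=0 → 0 (no change)

Fixpoint:
  val[0] = 0
  val[1] = 0
  val[2] = 0
  val[3] = 0
  val[4] = 0
  val[5] = 0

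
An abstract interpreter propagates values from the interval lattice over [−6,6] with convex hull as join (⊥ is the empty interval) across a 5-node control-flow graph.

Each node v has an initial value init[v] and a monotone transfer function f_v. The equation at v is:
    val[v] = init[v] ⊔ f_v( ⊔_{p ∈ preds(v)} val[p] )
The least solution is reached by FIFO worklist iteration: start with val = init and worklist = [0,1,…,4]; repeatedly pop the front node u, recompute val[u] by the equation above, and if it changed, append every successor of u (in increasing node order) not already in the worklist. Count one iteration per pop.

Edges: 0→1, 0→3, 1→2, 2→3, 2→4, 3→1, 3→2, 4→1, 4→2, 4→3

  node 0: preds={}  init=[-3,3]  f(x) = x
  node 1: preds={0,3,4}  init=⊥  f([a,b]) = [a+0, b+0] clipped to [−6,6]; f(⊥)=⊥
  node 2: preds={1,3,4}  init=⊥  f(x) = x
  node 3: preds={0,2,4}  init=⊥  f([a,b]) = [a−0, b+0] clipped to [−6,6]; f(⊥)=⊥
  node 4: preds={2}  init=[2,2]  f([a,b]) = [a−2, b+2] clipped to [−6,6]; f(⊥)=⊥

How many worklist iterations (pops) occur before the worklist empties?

15

Trace (15 dequeues):
  [1] u=0 | in ⊥ | out [-3,3] | ==
  [2] u=1 | in [-3,3] | out [-3,3] | prev ⊥ | push {}
  [3] u=2 | in [-3,3] | out [-3,3] | prev ⊥ | push {}
  [4] u=3 | in [-3,3] | out [-3,3] | prev ⊥ | push {1,2}
  [5] u=4 | in [-3,3] | out [-5,5] | prev [2,2] | push {3}
  [6] u=1 | in [-5,5] | out [-5,5] | prev [-3,3] | push {}
  [7] u=2 | in [-5,5] | out [-5,5] | prev [-3,3] | push {4}
  [8] u=3 | in [-5,5] | out [-5,5] | prev [-3,3] | push {1,2}
  [9] u=4 | in [-5,5] | out [-6,6] | prev [-5,5] | push {3}
  [10] u=1 | in [-6,6] | out [-6,6] | prev [-5,5] | push {}
  [11] u=2 | in [-6,6] | out [-6,6] | prev [-5,5] | push {4}
  [12] u=3 | in [-6,6] | out [-6,6] | prev [-5,5] | push {1,2}
  [13] u=4 | in [-6,6] | out [-6,6] | ==
  [14] u=1 | in [-6,6] | out [-6,6] | ==
  [15] u=2 | in [-6,6] | out [-6,6] | ==

Converged values:
  [0] [-3,3]
  [1] [-6,6]
  [2] [-6,6]
  [3] [-6,6]
  [4] [-6,6]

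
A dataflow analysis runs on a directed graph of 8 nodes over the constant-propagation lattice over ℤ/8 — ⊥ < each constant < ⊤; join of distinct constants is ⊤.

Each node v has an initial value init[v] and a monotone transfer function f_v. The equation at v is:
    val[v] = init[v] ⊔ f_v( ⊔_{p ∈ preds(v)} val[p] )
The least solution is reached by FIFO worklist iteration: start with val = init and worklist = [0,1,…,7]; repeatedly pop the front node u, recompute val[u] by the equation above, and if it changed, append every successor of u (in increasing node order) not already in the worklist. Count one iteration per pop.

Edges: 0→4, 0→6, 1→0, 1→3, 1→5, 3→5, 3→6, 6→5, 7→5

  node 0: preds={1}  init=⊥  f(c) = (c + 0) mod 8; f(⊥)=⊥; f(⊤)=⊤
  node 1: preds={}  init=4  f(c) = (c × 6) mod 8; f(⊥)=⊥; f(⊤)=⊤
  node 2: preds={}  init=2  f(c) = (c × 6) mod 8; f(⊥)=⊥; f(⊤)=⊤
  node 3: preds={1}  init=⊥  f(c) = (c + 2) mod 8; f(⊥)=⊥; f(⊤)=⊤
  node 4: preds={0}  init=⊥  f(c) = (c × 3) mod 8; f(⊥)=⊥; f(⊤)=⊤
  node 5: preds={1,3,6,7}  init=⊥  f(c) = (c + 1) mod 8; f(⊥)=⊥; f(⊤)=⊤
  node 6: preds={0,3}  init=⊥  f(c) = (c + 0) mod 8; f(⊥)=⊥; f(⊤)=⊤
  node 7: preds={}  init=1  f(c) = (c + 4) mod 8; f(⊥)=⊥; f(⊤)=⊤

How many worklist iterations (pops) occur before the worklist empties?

Iteration log — 9 steps:
  step 1. node 0  ⊔preds=4  new=4  old=⊥  +wl: 
  step 2. node 1  ⊔preds=⊥  new=4  stable
  step 3. node 2  ⊔preds=⊥  new=2  stable
  step 4. node 3  ⊔preds=4  new=6  old=⊥  +wl: 
  step 5. node 4  ⊔preds=4  new=4  old=⊥  +wl: 
  step 6. node 5  ⊔preds=⊤  new=⊤  old=⊥  +wl: 
  step 7. node 6  ⊔preds=⊤  new=⊤  old=⊥  +wl: 5
  step 8. node 7  ⊔preds=⊥  new=1  stable
  step 9. node 5  ⊔preds=⊤  new=⊤  stable

Least fixpoint reached:
  node 0: 4
  node 1: 4
  node 2: 2
  node 3: 6
  node 4: 4
  node 5: ⊤
  node 6: ⊤
  node 7: 1

9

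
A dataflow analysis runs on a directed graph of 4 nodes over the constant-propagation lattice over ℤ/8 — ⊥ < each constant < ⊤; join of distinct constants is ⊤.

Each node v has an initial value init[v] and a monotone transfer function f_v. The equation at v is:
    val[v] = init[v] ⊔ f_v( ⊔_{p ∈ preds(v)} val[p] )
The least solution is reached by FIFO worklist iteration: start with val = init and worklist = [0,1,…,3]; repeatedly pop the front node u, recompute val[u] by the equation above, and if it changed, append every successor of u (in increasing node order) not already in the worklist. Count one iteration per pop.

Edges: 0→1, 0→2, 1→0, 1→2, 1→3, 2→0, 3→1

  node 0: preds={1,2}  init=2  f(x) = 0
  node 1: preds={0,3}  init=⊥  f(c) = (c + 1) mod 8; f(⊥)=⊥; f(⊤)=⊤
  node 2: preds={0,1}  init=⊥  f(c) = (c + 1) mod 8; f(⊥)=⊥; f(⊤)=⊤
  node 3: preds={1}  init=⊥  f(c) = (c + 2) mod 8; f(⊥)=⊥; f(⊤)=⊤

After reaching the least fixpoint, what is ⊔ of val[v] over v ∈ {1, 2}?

Trace (6 dequeues):
  [1] u=0 | in ⊥ | out ⊤ | prev 2 | push {}
  [2] u=1 | in ⊤ | out ⊤ | prev ⊥ | push {0}
  [3] u=2 | in ⊤ | out ⊤ | prev ⊥ | push {}
  [4] u=3 | in ⊤ | out ⊤ | prev ⊥ | push {1}
  [5] u=0 | in ⊤ | out ⊤ | ==
  [6] u=1 | in ⊤ | out ⊤ | ==

Converged values:
  [0] ⊤
  [1] ⊤
  [2] ⊤
  [3] ⊤

⊤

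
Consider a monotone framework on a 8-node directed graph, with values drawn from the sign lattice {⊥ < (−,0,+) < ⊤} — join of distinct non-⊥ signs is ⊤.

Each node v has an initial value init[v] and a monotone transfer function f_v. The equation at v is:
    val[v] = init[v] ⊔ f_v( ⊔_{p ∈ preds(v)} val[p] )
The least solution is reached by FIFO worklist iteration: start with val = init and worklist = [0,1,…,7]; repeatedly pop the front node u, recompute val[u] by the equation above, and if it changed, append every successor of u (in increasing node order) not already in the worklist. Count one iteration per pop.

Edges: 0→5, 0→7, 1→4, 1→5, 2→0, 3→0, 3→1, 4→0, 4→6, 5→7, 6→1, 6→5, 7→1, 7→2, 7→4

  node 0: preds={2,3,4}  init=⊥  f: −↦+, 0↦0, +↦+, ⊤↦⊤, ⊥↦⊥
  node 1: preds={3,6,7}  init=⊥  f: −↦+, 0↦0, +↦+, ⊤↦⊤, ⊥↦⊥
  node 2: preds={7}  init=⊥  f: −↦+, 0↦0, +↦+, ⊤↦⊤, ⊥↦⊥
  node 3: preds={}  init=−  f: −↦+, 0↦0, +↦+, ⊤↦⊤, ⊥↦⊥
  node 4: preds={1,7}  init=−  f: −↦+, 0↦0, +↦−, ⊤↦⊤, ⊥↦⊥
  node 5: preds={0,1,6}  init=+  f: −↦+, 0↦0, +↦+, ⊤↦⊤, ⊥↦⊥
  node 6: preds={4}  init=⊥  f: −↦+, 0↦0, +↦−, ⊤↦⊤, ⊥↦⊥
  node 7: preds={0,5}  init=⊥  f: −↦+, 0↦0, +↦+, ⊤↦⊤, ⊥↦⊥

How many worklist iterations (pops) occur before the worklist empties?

Worklist (21 pops):
  #1 pop 0: in=− → + (was ⊥); enqueue []
  #2 pop 1: in=− → + (was ⊥); enqueue []
  #3 pop 2: in=⊥ → ⊥ (no change)
  #4 pop 3: in=⊥ → − (no change)
  #5 pop 4: in=+ → − (no change)
  #6 pop 5: in=+ → + (no change)
  #7 pop 6: in=− → + (was ⊥); enqueue [1,5]
  #8 pop 7: in=+ → + (was ⊥); enqueue [2,4]
  #9 pop 1: in=⊤ → ⊤ (was +); enqueue []
  #10 pop 5: in=⊤ → ⊤ (was +); enqueue [7]
  #11 pop 2: in=+ → + (was ⊥); enqueue [0]
  #12 pop 4: in=⊤ → ⊤ (was −); enqueue [6]
  #13 pop 7: in=⊤ → ⊤ (was +); enqueue [1,2,4]
  #14 pop 0: in=⊤ → ⊤ (was +); enqueue [5,7]
  #15 pop 6: in=⊤ → ⊤ (was +); enqueue []
  #16 pop 1: in=⊤ → ⊤ (no change)
  #17 pop 2: in=⊤ → ⊤ (was +); enqueue [0]
  #18 pop 4: in=⊤ → ⊤ (no change)
  #19 pop 5: in=⊤ → ⊤ (no change)
  #20 pop 7: in=⊤ → ⊤ (no change)
  #21 pop 0: in=⊤ → ⊤ (no change)

Fixpoint:
  val[0] = ⊤
  val[1] = ⊤
  val[2] = ⊤
  val[3] = −
  val[4] = ⊤
  val[5] = ⊤
  val[6] = ⊤
  val[7] = ⊤

21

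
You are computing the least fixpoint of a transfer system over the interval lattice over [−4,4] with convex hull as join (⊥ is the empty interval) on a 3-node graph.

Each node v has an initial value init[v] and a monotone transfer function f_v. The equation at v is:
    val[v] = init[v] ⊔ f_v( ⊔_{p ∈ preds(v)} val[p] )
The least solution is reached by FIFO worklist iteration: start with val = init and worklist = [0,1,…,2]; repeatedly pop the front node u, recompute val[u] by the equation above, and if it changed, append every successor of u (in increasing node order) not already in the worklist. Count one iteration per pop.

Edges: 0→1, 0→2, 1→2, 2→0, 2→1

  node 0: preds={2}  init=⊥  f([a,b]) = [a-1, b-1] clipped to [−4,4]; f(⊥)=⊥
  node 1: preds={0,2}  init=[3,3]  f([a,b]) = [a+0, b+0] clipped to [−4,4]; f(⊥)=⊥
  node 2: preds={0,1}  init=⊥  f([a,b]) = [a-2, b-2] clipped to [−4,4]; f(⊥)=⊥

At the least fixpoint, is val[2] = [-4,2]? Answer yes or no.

Trace (12 dequeues):
  [1] u=0 | in ⊥ | out ⊥ | ==
  [2] u=1 | in ⊥ | out [3,3] | ==
  [3] u=2 | in [3,3] | out [1,1] | prev ⊥ | push {0,1}
  [4] u=0 | in [1,1] | out [0,0] | prev ⊥ | push {2}
  [5] u=1 | in [0,1] | out [0,3] | prev [3,3] | push {}
  [6] u=2 | in [0,3] | out [-2,1] | prev [1,1] | push {0,1}
  [7] u=0 | in [-2,1] | out [-3,0] | prev [0,0] | push {2}
  [8] u=1 | in [-3,1] | out [-3,3] | prev [0,3] | push {}
  [9] u=2 | in [-3,3] | out [-4,1] | prev [-2,1] | push {0,1}
  [10] u=0 | in [-4,1] | out [-4,0] | prev [-3,0] | push {2}
  [11] u=1 | in [-4,1] | out [-4,3] | prev [-3,3] | push {}
  [12] u=2 | in [-4,3] | out [-4,1] | ==

Converged values:
  [0] [-4,0]
  [1] [-4,3]
  [2] [-4,1]

no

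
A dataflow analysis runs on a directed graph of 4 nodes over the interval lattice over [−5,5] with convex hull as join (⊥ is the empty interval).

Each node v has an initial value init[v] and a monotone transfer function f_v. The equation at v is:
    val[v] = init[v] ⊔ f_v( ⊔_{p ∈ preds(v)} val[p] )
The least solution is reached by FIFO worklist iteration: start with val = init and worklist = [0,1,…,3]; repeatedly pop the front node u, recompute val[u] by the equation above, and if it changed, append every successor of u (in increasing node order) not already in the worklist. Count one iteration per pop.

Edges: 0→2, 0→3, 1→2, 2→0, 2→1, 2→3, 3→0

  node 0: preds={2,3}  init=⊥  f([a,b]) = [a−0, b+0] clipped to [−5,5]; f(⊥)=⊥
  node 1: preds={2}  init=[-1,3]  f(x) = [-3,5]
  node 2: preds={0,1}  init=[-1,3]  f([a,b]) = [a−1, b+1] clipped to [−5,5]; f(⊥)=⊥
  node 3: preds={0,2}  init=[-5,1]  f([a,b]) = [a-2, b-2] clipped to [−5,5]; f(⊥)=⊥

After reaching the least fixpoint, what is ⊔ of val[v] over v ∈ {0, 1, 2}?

Worklist (8 pops):
  #1 pop 0: in=[-5,3] → [-5,3] (was ⊥); enqueue []
  #2 pop 1: in=[-1,3] → [-3,5] (was [-1,3]); enqueue []
  #3 pop 2: in=[-5,5] → [-5,5] (was [-1,3]); enqueue [0,1]
  #4 pop 3: in=[-5,5] → [-5,3] (was [-5,1]); enqueue []
  #5 pop 0: in=[-5,5] → [-5,5] (was [-5,3]); enqueue [2,3]
  #6 pop 1: in=[-5,5] → [-3,5] (no change)
  #7 pop 2: in=[-5,5] → [-5,5] (no change)
  #8 pop 3: in=[-5,5] → [-5,3] (no change)

Fixpoint:
  val[0] = [-5,5]
  val[1] = [-3,5]
  val[2] = [-5,5]
  val[3] = [-5,3]

[-5,5]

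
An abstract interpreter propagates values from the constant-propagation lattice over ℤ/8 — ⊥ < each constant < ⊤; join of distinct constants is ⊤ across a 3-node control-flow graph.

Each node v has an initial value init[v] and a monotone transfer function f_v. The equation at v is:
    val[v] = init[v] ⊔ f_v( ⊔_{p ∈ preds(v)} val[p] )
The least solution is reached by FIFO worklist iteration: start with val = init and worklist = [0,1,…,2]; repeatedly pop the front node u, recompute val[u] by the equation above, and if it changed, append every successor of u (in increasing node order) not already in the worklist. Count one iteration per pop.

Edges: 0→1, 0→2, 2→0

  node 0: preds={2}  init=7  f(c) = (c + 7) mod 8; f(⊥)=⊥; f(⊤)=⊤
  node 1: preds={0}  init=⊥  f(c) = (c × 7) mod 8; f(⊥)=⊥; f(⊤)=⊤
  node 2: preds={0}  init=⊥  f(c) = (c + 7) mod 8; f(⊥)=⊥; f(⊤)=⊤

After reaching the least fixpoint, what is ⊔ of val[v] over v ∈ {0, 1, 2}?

Worklist (7 pops):
  #1 pop 0: in=⊥ → 7 (no change)
  #2 pop 1: in=7 → 1 (was ⊥); enqueue []
  #3 pop 2: in=7 → 6 (was ⊥); enqueue [0]
  #4 pop 0: in=6 → ⊤ (was 7); enqueue [1,2]
  #5 pop 1: in=⊤ → ⊤ (was 1); enqueue []
  #6 pop 2: in=⊤ → ⊤ (was 6); enqueue [0]
  #7 pop 0: in=⊤ → ⊤ (no change)

Fixpoint:
  val[0] = ⊤
  val[1] = ⊤
  val[2] = ⊤

⊤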